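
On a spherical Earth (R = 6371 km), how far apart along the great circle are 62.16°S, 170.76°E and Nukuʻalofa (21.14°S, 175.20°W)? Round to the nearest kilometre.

4686 km

Δλ = -175.20 − 170.76 = -345.96°; wrapped into (−180°, 180°]: 14.04°.
Δφ = -21.14 − -62.16 = 41.02°.
a = sin²(Δφ/2) + cos φ₁ · cos φ₂ · sin²(Δλ/2) = 0.129266.
c = 2·atan2(√a, √(1−a)) = 0.73554 rad → d = 6371·c ≈ 4686.13 km.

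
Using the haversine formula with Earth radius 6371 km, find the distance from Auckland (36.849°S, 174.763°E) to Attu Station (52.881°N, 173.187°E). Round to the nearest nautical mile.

Δλ = 173.187 − 174.763 = -1.576°.
Δφ = 52.881 − -36.849 = 89.730°.
a = sin²(Δφ/2) + cos φ₁ · cos φ₂ · sin²(Δλ/2) = 0.497735.
c = 2·atan2(√a, √(1−a)) = 1.56627 rad → d = 6371·c ≈ 9978.68 km ≈ 5388.06 nmi.

5388 nmi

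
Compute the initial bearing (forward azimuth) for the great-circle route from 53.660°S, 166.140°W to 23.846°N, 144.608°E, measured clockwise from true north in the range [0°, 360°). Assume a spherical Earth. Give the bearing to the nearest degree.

316°

Δλ = 144.608 − -166.140 = 310.748°; wrapped into (−180°, 180°]: -49.252°.
θ = atan2( sin Δλ · cos φ₂ , cos φ₁ · sin φ₂ − sin φ₁ · cos φ₂ · cos Δλ )
  = atan2(-0.69292, 0.72047) = -43.883° → normalised to [0°, 360°): 316.117°.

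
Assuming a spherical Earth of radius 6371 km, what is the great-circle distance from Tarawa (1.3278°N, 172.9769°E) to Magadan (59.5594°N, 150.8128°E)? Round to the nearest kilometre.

6752 km

Δλ = 150.8128 − 172.9769 = -22.1641°.
Δφ = 59.5594 − 1.3278 = 58.2316°.
a = sin²(Δφ/2) + cos φ₁ · cos φ₂ · sin²(Δλ/2) = 0.255470.
c = 2·atan2(√a, √(1−a)) = 1.05979 rad → d = 6371·c ≈ 6751.89 km.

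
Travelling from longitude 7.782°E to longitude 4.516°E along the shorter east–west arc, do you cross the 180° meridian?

No

Signed shortest Δλ = ((4.516 − 7.782 + 180) mod 360) − 180 = -3.266°.
Going west by 3.266° from +7.782° reaches +4.516° without touching 180°.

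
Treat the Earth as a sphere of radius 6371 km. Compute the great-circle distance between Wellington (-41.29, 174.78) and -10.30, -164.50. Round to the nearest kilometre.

3998 km

Δλ = -164.50 − 174.78 = -339.28°; wrapped into (−180°, 180°]: 20.72°.
Δφ = -10.30 − -41.29 = 30.99°.
a = sin²(Δφ/2) + cos φ₁ · cos φ₂ · sin²(Δλ/2) = 0.095279.
c = 2·atan2(√a, √(1−a)) = 0.62760 rad → d = 6371·c ≈ 3998.41 km.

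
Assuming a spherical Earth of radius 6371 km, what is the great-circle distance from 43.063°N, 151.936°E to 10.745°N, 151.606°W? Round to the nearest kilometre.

6494 km

Δλ = -151.606 − 151.936 = -303.542°; wrapped into (−180°, 180°]: 56.458°.
Δφ = 10.745 − 43.063 = -32.318°.
a = sin²(Δφ/2) + cos φ₁ · cos φ₂ · sin²(Δλ/2) = 0.238042.
c = 2·atan2(√a, √(1−a)) = 1.01935 rad → d = 6371·c ≈ 6494.31 km.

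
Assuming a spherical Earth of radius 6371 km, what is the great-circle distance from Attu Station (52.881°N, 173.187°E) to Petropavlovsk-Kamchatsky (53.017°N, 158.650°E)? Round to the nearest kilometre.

972 km

Δλ = 158.650 − 173.187 = -14.537°.
Δφ = 53.017 − 52.881 = 0.136°.
a = sin²(Δφ/2) + cos φ₁ · cos φ₂ · sin²(Δλ/2) = 0.005813.
c = 2·atan2(√a, √(1−a)) = 0.15263 rad → d = 6371·c ≈ 972.40 km.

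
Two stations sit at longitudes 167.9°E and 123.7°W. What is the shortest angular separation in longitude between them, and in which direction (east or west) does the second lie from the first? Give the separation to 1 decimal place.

Raw difference: -123.7 − 167.9 = -291.6°.
Normalise into (−180°, 180°]: -291.6° + 360° = 68.4°.
Positive ⇒ the second point lies to the east; separation 68.4°.

68.4° east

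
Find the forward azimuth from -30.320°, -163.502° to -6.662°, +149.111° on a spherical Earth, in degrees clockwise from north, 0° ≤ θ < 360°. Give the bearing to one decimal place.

Δλ = 149.111 − -163.502 = 312.613°; wrapped into (−180°, 180°]: -47.387°.
θ = atan2( sin Δλ · cos φ₂ , cos φ₁ · sin φ₂ − sin φ₁ · cos φ₂ · cos Δλ )
  = atan2(-0.73097, 0.23934) = -71.870° → normalised to [0°, 360°): 288.130°.

288.1°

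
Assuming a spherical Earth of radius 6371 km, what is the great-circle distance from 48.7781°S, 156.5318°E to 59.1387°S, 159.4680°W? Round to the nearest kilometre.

3033 km

Δλ = -159.4680 − 156.5318 = -315.9998°; wrapped into (−180°, 180°]: 44.0002°.
Δφ = -59.1387 − -48.7781 = -10.3606°.
a = sin²(Δφ/2) + cos φ₁ · cos φ₂ · sin²(Δλ/2) = 0.055588.
c = 2·atan2(√a, √(1−a)) = 0.47603 rad → d = 6371·c ≈ 3032.76 km.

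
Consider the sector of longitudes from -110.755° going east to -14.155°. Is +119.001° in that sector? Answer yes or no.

Band width going east from -110.755° to -14.155°: ((-14.155 − -110.755) mod 360) = 96.600°.
Offset of +119.001° east of the west edge: ((119.001 − -110.755) mod 360) = 229.756°.
229.756° > 96.600° ⇒ outside.

No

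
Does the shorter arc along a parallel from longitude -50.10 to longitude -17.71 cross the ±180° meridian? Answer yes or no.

Signed shortest Δλ = ((-17.71 − -50.10 + 180) mod 360) − 180 = 32.39°.
Going east by 32.39° from -50.10° reaches -17.71° without touching 180°.

No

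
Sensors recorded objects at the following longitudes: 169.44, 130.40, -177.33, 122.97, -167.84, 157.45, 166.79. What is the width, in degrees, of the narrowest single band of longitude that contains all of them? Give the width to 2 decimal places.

Sort the longitudes: -177.33°, -167.84°, +122.97°, +130.40°, +157.45°, +166.79°, +169.44°.
Eastward gaps between consecutive values (wrapping around): 9.49°, 290.81°, 7.43°, 27.05°, 9.34°, 2.65°, 13.23°.
Largest gap = 290.81° ⇒ minimal covering band is its complement: 360° − 290.81° = 69.19°.
Band runs from +122.97° eastward to -167.84°, crossing the antimeridian.

69.19°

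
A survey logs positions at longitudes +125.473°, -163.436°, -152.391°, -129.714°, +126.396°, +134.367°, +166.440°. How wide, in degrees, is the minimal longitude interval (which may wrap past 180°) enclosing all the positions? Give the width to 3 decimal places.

Sort the longitudes: -163.436°, -152.391°, -129.714°, +125.473°, +126.396°, +134.367°, +166.440°.
Eastward gaps between consecutive values (wrapping around): 11.045°, 22.677°, 255.187°, 0.923°, 7.971°, 32.073°, 30.124°.
Largest gap = 255.187° ⇒ minimal covering band is its complement: 360° − 255.187° = 104.813°.
Band runs from +125.473° eastward to -129.714°, crossing the antimeridian.

104.813°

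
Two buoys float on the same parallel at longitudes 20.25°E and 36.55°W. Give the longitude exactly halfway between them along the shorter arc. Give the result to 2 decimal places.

Signed shortest Δλ from +20.25° to -36.55° is -56.80°.
Midpoint longitude = +20.25° + (-56.80°)/2 = +20.25° − 28.40° = -8.15°.

8.15°W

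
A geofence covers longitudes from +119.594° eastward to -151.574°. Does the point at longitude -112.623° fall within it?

No

Band width going east from +119.594° to -151.574°: ((-151.574 − 119.594) mod 360) = 88.832°.
Offset of -112.623° east of the west edge: ((-112.623 − 119.594) mod 360) = 127.783°.
127.783° > 88.832° ⇒ outside.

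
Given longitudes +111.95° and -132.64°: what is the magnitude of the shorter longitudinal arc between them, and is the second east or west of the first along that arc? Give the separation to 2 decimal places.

Raw difference: -132.64 − 111.95 = -244.59°.
Normalise into (−180°, 180°]: -244.59° + 360° = 115.41°.
Positive ⇒ the second point lies to the east; separation 115.41°.

115.41° east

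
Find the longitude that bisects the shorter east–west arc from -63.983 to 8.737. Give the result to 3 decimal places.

-27.623°

Signed shortest Δλ from -63.983° to +8.737° is +72.720°.
Midpoint longitude = -63.983° + (+72.720°)/2 = -63.983° + 36.360° = -27.623°.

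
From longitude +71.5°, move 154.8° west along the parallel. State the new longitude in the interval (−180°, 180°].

Start at +71.5°; shift −154.8° → -83.3°.
-83.3° already lies in (−180°, 180°].

-83.3°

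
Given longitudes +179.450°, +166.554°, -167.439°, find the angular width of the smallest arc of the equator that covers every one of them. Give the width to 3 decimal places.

Sort the longitudes: -167.439°, +166.554°, +179.450°.
Eastward gaps between consecutive values (wrapping around): 333.993°, 12.896°, 13.111°.
Largest gap = 333.993° ⇒ minimal covering band is its complement: 360° − 333.993° = 26.007°.
Band runs from +166.554° eastward to -167.439°, crossing the antimeridian.

26.007°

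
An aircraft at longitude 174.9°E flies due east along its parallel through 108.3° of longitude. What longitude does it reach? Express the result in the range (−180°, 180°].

76.8°W

Start at +174.9°; shift +108.3° → +283.2°.
+283.2° lies outside (−180°, 180°]; subtract 360° → -76.8°.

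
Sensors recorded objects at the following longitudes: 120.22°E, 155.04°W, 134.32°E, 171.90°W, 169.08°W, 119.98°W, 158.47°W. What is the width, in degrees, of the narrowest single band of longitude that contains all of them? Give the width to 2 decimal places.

Sort the longitudes: -171.90°, -169.08°, -158.47°, -155.04°, -119.98°, +120.22°, +134.32°.
Eastward gaps between consecutive values (wrapping around): 2.82°, 10.61°, 3.43°, 35.06°, 240.20°, 14.10°, 53.78°.
Largest gap = 240.20° ⇒ minimal covering band is its complement: 360° − 240.20° = 119.80°.
Band runs from +120.22° eastward to -119.98°, crossing the antimeridian.

119.80°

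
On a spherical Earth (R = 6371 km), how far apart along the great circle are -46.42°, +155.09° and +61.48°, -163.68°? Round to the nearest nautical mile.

Δλ = -163.68 − 155.09 = -318.77°; wrapped into (−180°, 180°]: 41.23°.
Δφ = 61.48 − -46.42 = 107.90°.
a = sin²(Δφ/2) + cos φ₁ · cos φ₂ · sin²(Δλ/2) = 0.694481.
c = 2·atan2(√a, √(1−a)) = 1.97030 rad → d = 6371·c ≈ 12552.79 km ≈ 6777.96 nmi.

6778 nmi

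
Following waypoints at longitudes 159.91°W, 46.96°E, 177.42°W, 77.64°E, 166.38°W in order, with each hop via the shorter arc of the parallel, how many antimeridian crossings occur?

Leg 1: -159.91° → +46.96°, shortest Δλ = -153.13° (west) — crosses 180°.
Leg 2: +46.96° → -177.42°, shortest Δλ = 135.62° (east) — crosses 180°.
Leg 3: -177.42° → +77.64°, shortest Δλ = -104.94° (west) — crosses 180°.
Leg 4: +77.64° → -166.38°, shortest Δλ = 115.98° (east) — crosses 180°.
Total crossings: 4.

4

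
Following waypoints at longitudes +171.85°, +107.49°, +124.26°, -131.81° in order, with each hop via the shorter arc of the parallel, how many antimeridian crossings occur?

Leg 1: +171.85° → +107.49°, shortest Δλ = -64.36° (west) — does not cross 180°.
Leg 2: +107.49° → +124.26°, shortest Δλ = 16.77° (east) — does not cross 180°.
Leg 3: +124.26° → -131.81°, shortest Δλ = 103.93° (east) — crosses 180°.
Total crossings: 1.

1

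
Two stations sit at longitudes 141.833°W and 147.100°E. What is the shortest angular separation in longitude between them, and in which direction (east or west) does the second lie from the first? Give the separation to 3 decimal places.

Raw difference: 147.100 − -141.833 = 288.933°.
Normalise into (−180°, 180°]: 288.933° − 360° = -71.067°.
Negative ⇒ the second point lies to the west; separation 71.067°.

71.067° west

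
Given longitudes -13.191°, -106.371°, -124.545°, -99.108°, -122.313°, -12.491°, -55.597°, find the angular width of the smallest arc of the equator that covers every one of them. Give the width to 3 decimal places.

Sort the longitudes: -124.545°, -122.313°, -106.371°, -99.108°, -55.597°, -13.191°, -12.491°.
Eastward gaps between consecutive values (wrapping around): 2.232°, 15.942°, 7.263°, 43.511°, 42.406°, 0.700°, 247.946°.
Largest gap = 247.946° ⇒ minimal covering band is its complement: 360° − 247.946° = 112.054°.
Band runs from -124.545° eastward to -12.491°.

112.054°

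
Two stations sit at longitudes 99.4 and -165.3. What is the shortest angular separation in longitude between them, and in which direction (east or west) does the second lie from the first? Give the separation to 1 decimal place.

95.3° east

Raw difference: -165.3 − 99.4 = -264.7°.
Normalise into (−180°, 180°]: -264.7° + 360° = 95.3°.
Positive ⇒ the second point lies to the east; separation 95.3°.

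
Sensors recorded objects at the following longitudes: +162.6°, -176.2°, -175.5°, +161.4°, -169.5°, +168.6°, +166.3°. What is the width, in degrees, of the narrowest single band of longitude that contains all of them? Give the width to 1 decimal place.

Sort the longitudes: -176.2°, -175.5°, -169.5°, +161.4°, +162.6°, +166.3°, +168.6°.
Eastward gaps between consecutive values (wrapping around): 0.7°, 6.0°, 330.9°, 1.2°, 3.7°, 2.3°, 15.2°.
Largest gap = 330.9° ⇒ minimal covering band is its complement: 360° − 330.9° = 29.1°.
Band runs from +161.4° eastward to -169.5°, crossing the antimeridian.

29.1°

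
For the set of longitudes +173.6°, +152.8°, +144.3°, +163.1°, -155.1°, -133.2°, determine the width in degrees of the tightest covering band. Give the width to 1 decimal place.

82.5°

Sort the longitudes: -155.1°, -133.2°, +144.3°, +152.8°, +163.1°, +173.6°.
Eastward gaps between consecutive values (wrapping around): 21.9°, 277.5°, 8.5°, 10.3°, 10.5°, 31.3°.
Largest gap = 277.5° ⇒ minimal covering band is its complement: 360° − 277.5° = 82.5°.
Band runs from +144.3° eastward to -133.2°, crossing the antimeridian.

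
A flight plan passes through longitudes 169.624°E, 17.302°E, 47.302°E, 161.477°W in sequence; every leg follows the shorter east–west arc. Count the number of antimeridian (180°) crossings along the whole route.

1

Leg 1: +169.624° → +17.302°, shortest Δλ = -152.322° (west) — does not cross 180°.
Leg 2: +17.302° → +47.302°, shortest Δλ = 30.0° (east) — does not cross 180°.
Leg 3: +47.302° → -161.477°, shortest Δλ = 151.221° (east) — crosses 180°.
Total crossings: 1.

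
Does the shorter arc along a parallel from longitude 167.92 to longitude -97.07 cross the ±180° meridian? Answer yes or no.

Naïve |-97.07 − 167.92| = 264.99° > 180°, so the shorter arc goes the other way round — across 180°.
Signed shortest Δλ = ((-97.07 − 167.92 + 180) mod 360) − 180 = 95.01°.
Going east by 95.01° from +167.92° passes through 180° before reaching -97.07°.

Yes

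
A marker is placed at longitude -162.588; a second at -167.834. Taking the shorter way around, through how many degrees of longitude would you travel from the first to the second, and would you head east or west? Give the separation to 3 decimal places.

5.246° west

Raw difference: -167.834 − -162.588 = -5.246°.
Normalise into (−180°, 180°]: -5.246° stays -5.246°.
Negative ⇒ the second point lies to the west; separation 5.246°.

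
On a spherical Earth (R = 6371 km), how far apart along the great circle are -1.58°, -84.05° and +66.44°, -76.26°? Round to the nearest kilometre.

Δλ = -76.26 − -84.05 = 7.79°.
Δφ = 66.44 − -1.58 = 68.02°.
a = sin²(Δφ/2) + cos φ₁ · cos φ₂ · sin²(Δλ/2) = 0.314702.
c = 2·atan2(√a, √(1−a)) = 1.19115 rad → d = 6371·c ≈ 7588.79 km.

7589 km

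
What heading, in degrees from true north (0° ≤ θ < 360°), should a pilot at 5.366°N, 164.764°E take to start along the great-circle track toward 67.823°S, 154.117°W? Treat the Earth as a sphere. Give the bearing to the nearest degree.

Δλ = -154.117 − 164.764 = -318.881°; wrapped into (−180°, 180°]: 41.119°.
θ = atan2( sin Δλ · cos φ₂ , cos φ₁ · sin φ₂ − sin φ₁ · cos φ₂ · cos Δλ )
  = atan2(0.24823, -0.94856) = 165.335° → normalised to [0°, 360°): 165.335°.

165°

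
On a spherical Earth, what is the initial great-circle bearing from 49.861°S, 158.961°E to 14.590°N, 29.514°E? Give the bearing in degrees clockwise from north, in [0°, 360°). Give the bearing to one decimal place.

Δλ = 29.514 − 158.961 = -129.447°.
θ = atan2( sin Δλ · cos φ₂ , cos φ₁ · sin φ₂ − sin φ₁ · cos φ₂ · cos Δλ )
  = atan2(-0.74731, -0.30768) = -112.377° → normalised to [0°, 360°): 247.623°.

247.6°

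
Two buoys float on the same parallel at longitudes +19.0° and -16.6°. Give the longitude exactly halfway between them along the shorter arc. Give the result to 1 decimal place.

+1.2°

Signed shortest Δλ from +19.0° to -16.6° is -35.6°.
Midpoint longitude = +19.0° + (-35.6°)/2 = +19.0° − 17.8° = +1.2°.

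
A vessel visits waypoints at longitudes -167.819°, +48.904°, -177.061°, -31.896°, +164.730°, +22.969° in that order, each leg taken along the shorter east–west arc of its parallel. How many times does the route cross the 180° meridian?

3

Leg 1: -167.819° → +48.904°, shortest Δλ = -143.277° (west) — crosses 180°.
Leg 2: +48.904° → -177.061°, shortest Δλ = 134.035° (east) — crosses 180°.
Leg 3: -177.061° → -31.896°, shortest Δλ = 145.165° (east) — does not cross 180°.
Leg 4: -31.896° → +164.730°, shortest Δλ = -163.374° (west) — crosses 180°.
Leg 5: +164.730° → +22.969°, shortest Δλ = -141.761° (west) — does not cross 180°.
Total crossings: 3.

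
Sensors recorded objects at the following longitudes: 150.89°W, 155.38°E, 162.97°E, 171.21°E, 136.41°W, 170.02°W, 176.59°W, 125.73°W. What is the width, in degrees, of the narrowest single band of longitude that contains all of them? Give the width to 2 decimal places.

Sort the longitudes: -176.59°, -170.02°, -150.89°, -136.41°, -125.73°, +155.38°, +162.97°, +171.21°.
Eastward gaps between consecutive values (wrapping around): 6.57°, 19.13°, 14.48°, 10.68°, 281.11°, 7.59°, 8.24°, 12.20°.
Largest gap = 281.11° ⇒ minimal covering band is its complement: 360° − 281.11° = 78.89°.
Band runs from +155.38° eastward to -125.73°, crossing the antimeridian.

78.89°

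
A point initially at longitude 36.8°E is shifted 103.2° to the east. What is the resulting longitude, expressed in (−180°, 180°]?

140.0°E

Start at +36.8°; shift +103.2° → +140.0°.
+140.0° already lies in (−180°, 180°].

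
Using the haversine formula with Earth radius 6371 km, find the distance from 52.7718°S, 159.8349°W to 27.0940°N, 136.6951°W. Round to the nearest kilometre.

Δλ = -136.6951 − -159.8349 = 23.1398°.
Δφ = 27.0940 − -52.7718 = 79.8658°.
a = sin²(Δφ/2) + cos φ₁ · cos φ₂ · sin²(Δλ/2) = 0.433688.
c = 2·atan2(√a, √(1−a)) = 1.43778 rad → d = 6371·c ≈ 9160.10 km.

9160 km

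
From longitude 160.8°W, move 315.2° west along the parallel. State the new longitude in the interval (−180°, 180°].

Start at -160.8°; shift −315.2° → -476.0°.
-476.0° lies outside (−180°, 180°]; add 360° → -116.0°.

116.0°W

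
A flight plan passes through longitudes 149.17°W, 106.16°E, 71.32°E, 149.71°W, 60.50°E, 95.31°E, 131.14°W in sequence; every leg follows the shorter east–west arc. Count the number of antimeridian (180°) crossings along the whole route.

4

Leg 1: -149.17° → +106.16°, shortest Δλ = -104.67° (west) — crosses 180°.
Leg 2: +106.16° → +71.32°, shortest Δλ = -34.84° (west) — does not cross 180°.
Leg 3: +71.32° → -149.71°, shortest Δλ = 138.97° (east) — crosses 180°.
Leg 4: -149.71° → +60.50°, shortest Δλ = -149.79° (west) — crosses 180°.
Leg 5: +60.50° → +95.31°, shortest Δλ = 34.81° (east) — does not cross 180°.
Leg 6: +95.31° → -131.14°, shortest Δλ = 133.55° (east) — crosses 180°.
Total crossings: 4.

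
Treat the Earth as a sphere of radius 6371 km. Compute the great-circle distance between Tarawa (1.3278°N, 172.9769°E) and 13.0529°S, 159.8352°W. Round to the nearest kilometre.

Δλ = -159.8352 − 172.9769 = -332.8121°; wrapped into (−180°, 180°]: 27.1879°.
Δφ = -13.0529 − 1.3278 = -14.3807°.
a = sin²(Δφ/2) + cos φ₁ · cos φ₂ · sin²(Δλ/2) = 0.069468.
c = 2·atan2(√a, √(1−a)) = 0.53344 rad → d = 6371·c ≈ 3398.54 km.

3399 km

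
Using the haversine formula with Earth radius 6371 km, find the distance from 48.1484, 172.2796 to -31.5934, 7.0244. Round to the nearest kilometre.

Δλ = 7.0244 − 172.2796 = -165.2552°.
Δφ = -31.5934 − 48.1484 = -79.7418°.
a = sin²(Δφ/2) + cos φ₁ · cos φ₂ · sin²(Δλ/2) = 0.969916.
c = 2·atan2(√a, √(1−a)) = 2.79293 rad → d = 6371·c ≈ 17793.78 km.

17794 km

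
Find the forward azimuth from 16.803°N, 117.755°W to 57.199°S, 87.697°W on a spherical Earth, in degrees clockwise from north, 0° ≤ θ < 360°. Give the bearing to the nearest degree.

164°

Δλ = -87.697 − -117.755 = 30.058°.
θ = atan2( sin Δλ · cos φ₂ , cos φ₁ · sin φ₂ − sin φ₁ · cos φ₂ · cos Δλ )
  = atan2(0.27134, -0.94021) = 163.902° → normalised to [0°, 360°): 163.902°.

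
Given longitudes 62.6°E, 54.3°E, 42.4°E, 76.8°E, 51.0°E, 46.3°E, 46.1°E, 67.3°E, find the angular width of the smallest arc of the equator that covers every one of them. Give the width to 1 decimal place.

Sort the longitudes: +42.4°, +46.1°, +46.3°, +51.0°, +54.3°, +62.6°, +67.3°, +76.8°.
Eastward gaps between consecutive values (wrapping around): 3.7°, 0.2°, 4.7°, 3.3°, 8.3°, 4.7°, 9.5°, 325.6°.
Largest gap = 325.6° ⇒ minimal covering band is its complement: 360° − 325.6° = 34.4°.
Band runs from +42.4° eastward to +76.8°.

34.4°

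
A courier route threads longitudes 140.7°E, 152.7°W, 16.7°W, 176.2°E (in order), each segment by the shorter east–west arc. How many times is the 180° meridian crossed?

2

Leg 1: +140.7° → -152.7°, shortest Δλ = 66.6° (east) — crosses 180°.
Leg 2: -152.7° → -16.7°, shortest Δλ = 136.0° (east) — does not cross 180°.
Leg 3: -16.7° → +176.2°, shortest Δλ = -167.1° (west) — crosses 180°.
Total crossings: 2.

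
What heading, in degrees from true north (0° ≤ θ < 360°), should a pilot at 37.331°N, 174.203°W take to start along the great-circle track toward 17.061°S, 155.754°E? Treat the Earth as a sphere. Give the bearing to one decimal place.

213.1°

Δλ = 155.754 − -174.203 = 329.957°; wrapped into (−180°, 180°]: -30.043°.
θ = atan2( sin Δλ · cos φ₂ , cos φ₁ · sin φ₂ − sin φ₁ · cos φ₂ · cos Δλ )
  = atan2(-0.47862, -0.73513) = -146.933° → normalised to [0°, 360°): 213.067°.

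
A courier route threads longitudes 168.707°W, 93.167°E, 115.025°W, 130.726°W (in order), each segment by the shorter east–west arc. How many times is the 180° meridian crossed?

2

Leg 1: -168.707° → +93.167°, shortest Δλ = -98.126° (west) — crosses 180°.
Leg 2: +93.167° → -115.025°, shortest Δλ = 151.808° (east) — crosses 180°.
Leg 3: -115.025° → -130.726°, shortest Δλ = -15.701° (west) — does not cross 180°.
Total crossings: 2.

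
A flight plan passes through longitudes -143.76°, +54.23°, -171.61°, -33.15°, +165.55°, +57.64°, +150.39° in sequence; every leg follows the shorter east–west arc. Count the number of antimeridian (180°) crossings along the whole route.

Leg 1: -143.76° → +54.23°, shortest Δλ = -162.01° (west) — crosses 180°.
Leg 2: +54.23° → -171.61°, shortest Δλ = 134.16° (east) — crosses 180°.
Leg 3: -171.61° → -33.15°, shortest Δλ = 138.46° (east) — does not cross 180°.
Leg 4: -33.15° → +165.55°, shortest Δλ = -161.3° (west) — crosses 180°.
Leg 5: +165.55° → +57.64°, shortest Δλ = -107.91° (west) — does not cross 180°.
Leg 6: +57.64° → +150.39°, shortest Δλ = 92.75° (east) — does not cross 180°.
Total crossings: 3.

3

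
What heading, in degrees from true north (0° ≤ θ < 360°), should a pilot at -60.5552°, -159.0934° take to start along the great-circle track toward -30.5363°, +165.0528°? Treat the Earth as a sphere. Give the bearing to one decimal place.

305.4°

Δλ = 165.0528 − -159.0934 = 324.1462°; wrapped into (−180°, 180°]: -35.8538°.
θ = atan2( sin Δλ · cos φ₂ , cos φ₁ · sin φ₂ − sin φ₁ · cos φ₂ · cos Δλ )
  = atan2(-0.50448, 0.35816) = -54.627° → normalised to [0°, 360°): 305.373°.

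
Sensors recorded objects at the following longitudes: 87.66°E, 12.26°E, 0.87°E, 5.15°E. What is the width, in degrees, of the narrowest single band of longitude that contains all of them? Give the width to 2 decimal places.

86.79°

Sort the longitudes: +0.87°, +5.15°, +12.26°, +87.66°.
Eastward gaps between consecutive values (wrapping around): 4.28°, 7.11°, 75.40°, 273.21°.
Largest gap = 273.21° ⇒ minimal covering band is its complement: 360° − 273.21° = 86.79°.
Band runs from +0.87° eastward to +87.66°.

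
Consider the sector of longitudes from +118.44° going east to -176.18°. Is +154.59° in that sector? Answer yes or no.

Band width going east from +118.44° to -176.18°: ((-176.18 − 118.44) mod 360) = 65.38°.
Offset of +154.59° east of the west edge: ((154.59 − 118.44) mod 360) = 36.15°.
36.15° ≤ 65.38° ⇒ inside.

Yes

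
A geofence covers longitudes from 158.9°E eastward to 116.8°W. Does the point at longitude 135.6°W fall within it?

Yes

Band width going east from +158.9° to -116.8°: ((-116.8 − 158.9) mod 360) = 84.3°.
Offset of -135.6° east of the west edge: ((-135.6 − 158.9) mod 360) = 65.5°.
65.5° ≤ 84.3° ⇒ inside.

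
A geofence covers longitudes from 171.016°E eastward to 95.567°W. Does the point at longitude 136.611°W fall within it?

Yes

Band width going east from +171.016° to -95.567°: ((-95.567 − 171.016) mod 360) = 93.417°.
Offset of -136.611° east of the west edge: ((-136.611 − 171.016) mod 360) = 52.373°.
52.373° ≤ 93.417° ⇒ inside.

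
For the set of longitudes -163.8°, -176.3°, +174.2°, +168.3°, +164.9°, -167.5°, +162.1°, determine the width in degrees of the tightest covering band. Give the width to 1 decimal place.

34.1°

Sort the longitudes: -176.3°, -167.5°, -163.8°, +162.1°, +164.9°, +168.3°, +174.2°.
Eastward gaps between consecutive values (wrapping around): 8.8°, 3.7°, 325.9°, 2.8°, 3.4°, 5.9°, 9.5°.
Largest gap = 325.9° ⇒ minimal covering band is its complement: 360° − 325.9° = 34.1°.
Band runs from +162.1° eastward to -163.8°, crossing the antimeridian.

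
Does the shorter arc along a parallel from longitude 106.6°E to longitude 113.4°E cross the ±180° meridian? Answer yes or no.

No

Signed shortest Δλ = ((113.4 − 106.6 + 180) mod 360) − 180 = 6.8°.
Going east by 6.8° from +106.6° reaches +113.4° without touching 180°.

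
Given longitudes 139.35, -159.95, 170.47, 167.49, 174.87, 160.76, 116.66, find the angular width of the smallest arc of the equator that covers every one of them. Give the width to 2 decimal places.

83.39°

Sort the longitudes: -159.95°, +116.66°, +139.35°, +160.76°, +167.49°, +170.47°, +174.87°.
Eastward gaps between consecutive values (wrapping around): 276.61°, 22.69°, 21.41°, 6.73°, 2.98°, 4.40°, 25.18°.
Largest gap = 276.61° ⇒ minimal covering band is its complement: 360° − 276.61° = 83.39°.
Band runs from +116.66° eastward to -159.95°, crossing the antimeridian.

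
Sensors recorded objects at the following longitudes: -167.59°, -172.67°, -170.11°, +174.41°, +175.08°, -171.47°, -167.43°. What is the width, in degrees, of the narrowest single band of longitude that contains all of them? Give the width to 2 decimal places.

Sort the longitudes: -172.67°, -171.47°, -170.11°, -167.59°, -167.43°, +174.41°, +175.08°.
Eastward gaps between consecutive values (wrapping around): 1.20°, 1.36°, 2.52°, 0.16°, 341.84°, 0.67°, 12.25°.
Largest gap = 341.84° ⇒ minimal covering band is its complement: 360° − 341.84° = 18.16°.
Band runs from +174.41° eastward to -167.43°, crossing the antimeridian.

18.16°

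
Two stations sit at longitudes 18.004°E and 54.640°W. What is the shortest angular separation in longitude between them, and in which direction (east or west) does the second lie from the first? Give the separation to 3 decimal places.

Raw difference: -54.640 − 18.004 = -72.644°.
Normalise into (−180°, 180°]: -72.644° stays -72.644°.
Negative ⇒ the second point lies to the west; separation 72.644°.

72.644° west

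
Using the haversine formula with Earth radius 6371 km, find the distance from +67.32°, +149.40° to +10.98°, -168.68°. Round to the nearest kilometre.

Δλ = -168.68 − 149.40 = -318.08°; wrapped into (−180°, 180°]: 41.92°.
Δφ = 10.98 − 67.32 = -56.34°.
a = sin²(Δφ/2) + cos φ₁ · cos φ₂ · sin²(Δλ/2) = 0.271305.
c = 2·atan2(√a, √(1−a)) = 1.09574 rad → d = 6371·c ≈ 6980.94 km.

6981 km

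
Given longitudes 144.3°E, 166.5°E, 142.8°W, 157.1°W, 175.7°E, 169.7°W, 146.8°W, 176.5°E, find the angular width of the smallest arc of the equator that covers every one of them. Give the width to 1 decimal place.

72.9°

Sort the longitudes: -169.7°, -157.1°, -146.8°, -142.8°, +144.3°, +166.5°, +175.7°, +176.5°.
Eastward gaps between consecutive values (wrapping around): 12.6°, 10.3°, 4.0°, 287.1°, 22.2°, 9.2°, 0.8°, 13.8°.
Largest gap = 287.1° ⇒ minimal covering band is its complement: 360° − 287.1° = 72.9°.
Band runs from +144.3° eastward to -142.8°, crossing the antimeridian.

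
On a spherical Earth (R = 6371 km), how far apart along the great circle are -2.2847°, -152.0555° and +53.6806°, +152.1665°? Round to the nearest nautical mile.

Δλ = 152.1665 − -152.0555 = 304.2220°; wrapped into (−180°, 180°]: -55.7780°.
Δφ = 53.6806 − -2.2847 = 55.9653°.
a = sin²(Δφ/2) + cos φ₁ · cos φ₂ · sin²(Δλ/2) = 0.349641.
c = 2·atan2(√a, √(1−a)) = 1.26535 rad → d = 6371·c ≈ 8061.56 km ≈ 4352.89 nmi.

4353 nmi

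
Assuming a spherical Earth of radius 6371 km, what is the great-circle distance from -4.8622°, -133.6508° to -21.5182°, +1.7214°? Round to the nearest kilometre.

14338 km

Δλ = 1.7214 − -133.6508 = 135.3722°.
Δφ = -21.5182 − -4.8622 = -16.6560°.
a = sin²(Δφ/2) + cos φ₁ · cos φ₂ · sin²(Δλ/2) = 0.814305.
c = 2·atan2(√a, √(1−a)) = 2.25056 rad → d = 6371·c ≈ 14338.32 km.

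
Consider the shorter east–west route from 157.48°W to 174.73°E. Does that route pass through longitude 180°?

Yes

Naïve |174.73 − -157.48| = 332.21° > 180°, so the shorter arc goes the other way round — across 180°.
Signed shortest Δλ = ((174.73 − -157.48 + 180) mod 360) − 180 = -27.79°.
Going west by 27.79° from -157.48° passes through 180° before reaching +174.73°.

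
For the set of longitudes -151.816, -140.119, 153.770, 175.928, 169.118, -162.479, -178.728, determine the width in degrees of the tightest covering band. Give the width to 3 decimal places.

Sort the longitudes: -178.728°, -162.479°, -151.816°, -140.119°, +153.770°, +169.118°, +175.928°.
Eastward gaps between consecutive values (wrapping around): 16.249°, 10.663°, 11.697°, 293.889°, 15.348°, 6.810°, 5.344°.
Largest gap = 293.889° ⇒ minimal covering band is its complement: 360° − 293.889° = 66.111°.
Band runs from +153.770° eastward to -140.119°, crossing the antimeridian.

66.111°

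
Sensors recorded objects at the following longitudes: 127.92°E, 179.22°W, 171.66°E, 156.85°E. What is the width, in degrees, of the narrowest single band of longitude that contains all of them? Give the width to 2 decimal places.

Sort the longitudes: -179.22°, +127.92°, +156.85°, +171.66°.
Eastward gaps between consecutive values (wrapping around): 307.14°, 28.93°, 14.81°, 9.12°.
Largest gap = 307.14° ⇒ minimal covering band is its complement: 360° − 307.14° = 52.86°.
Band runs from +127.92° eastward to -179.22°, crossing the antimeridian.

52.86°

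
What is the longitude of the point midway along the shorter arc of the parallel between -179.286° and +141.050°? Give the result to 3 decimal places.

+160.882°

Signed shortest Δλ from -179.286° to +141.050° is -39.664°.
Midpoint longitude = -179.286° + (-39.664°)/2 = -179.286° − 19.832° = -199.118°.
Normalise into (−180°, 180°]: +160.882°.
(The naïve average (-179.286 + +141.050)/2 = -19.118° is on the wrong side of the globe.)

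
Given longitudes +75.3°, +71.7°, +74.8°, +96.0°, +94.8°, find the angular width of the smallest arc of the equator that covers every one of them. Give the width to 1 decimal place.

24.3°

Sort the longitudes: +71.7°, +74.8°, +75.3°, +94.8°, +96.0°.
Eastward gaps between consecutive values (wrapping around): 3.1°, 0.5°, 19.5°, 1.2°, 335.7°.
Largest gap = 335.7° ⇒ minimal covering band is its complement: 360° − 335.7° = 24.3°.
Band runs from +71.7° eastward to +96.0°.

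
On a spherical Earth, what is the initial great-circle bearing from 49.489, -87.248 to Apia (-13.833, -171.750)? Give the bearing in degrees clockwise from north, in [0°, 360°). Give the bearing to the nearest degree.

Δλ = -171.750 − -87.248 = -84.502°.
θ = atan2( sin Δλ · cos φ₂ , cos φ₁ · sin φ₂ − sin φ₁ · cos φ₂ · cos Δλ )
  = atan2(-0.96653, -0.22604) = -103.163° → normalised to [0°, 360°): 256.837°.

257°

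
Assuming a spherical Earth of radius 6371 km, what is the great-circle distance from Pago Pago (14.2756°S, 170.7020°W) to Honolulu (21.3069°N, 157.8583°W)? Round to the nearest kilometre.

Δλ = -157.8583 − -170.7020 = 12.8437°.
Δφ = 21.3069 − -14.2756 = 35.5825°.
a = sin²(Δφ/2) + cos φ₁ · cos φ₂ · sin²(Δλ/2) = 0.104656.
c = 2·atan2(√a, √(1−a)) = 0.65886 rad → d = 6371·c ≈ 4197.62 km.

4198 km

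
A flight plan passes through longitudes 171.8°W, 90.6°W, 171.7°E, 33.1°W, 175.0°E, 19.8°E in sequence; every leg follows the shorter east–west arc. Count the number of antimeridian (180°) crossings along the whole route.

3

Leg 1: -171.8° → -90.6°, shortest Δλ = 81.2° (east) — does not cross 180°.
Leg 2: -90.6° → +171.7°, shortest Δλ = -97.7° (west) — crosses 180°.
Leg 3: +171.7° → -33.1°, shortest Δλ = 155.2° (east) — crosses 180°.
Leg 4: -33.1° → +175.0°, shortest Δλ = -151.9° (west) — crosses 180°.
Leg 5: +175.0° → +19.8°, shortest Δλ = -155.2° (west) — does not cross 180°.
Total crossings: 3.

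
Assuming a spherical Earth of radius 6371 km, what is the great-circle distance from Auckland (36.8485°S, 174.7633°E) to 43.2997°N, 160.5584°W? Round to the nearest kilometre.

9255 km

Δλ = -160.5584 − 174.7633 = -335.3217°; wrapped into (−180°, 180°]: 24.6783°.
Δφ = 43.2997 − -36.8485 = 80.1482°.
a = sin²(Δφ/2) + cos φ₁ · cos φ₂ · sin²(Δλ/2) = 0.441045.
c = 2·atan2(√a, √(1−a)) = 1.45261 rad → d = 6371·c ≈ 9254.59 km.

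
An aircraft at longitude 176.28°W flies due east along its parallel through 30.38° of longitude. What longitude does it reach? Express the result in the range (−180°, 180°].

Start at -176.28°; shift +30.38° → -145.90°.
-145.90° already lies in (−180°, 180°].

145.90°W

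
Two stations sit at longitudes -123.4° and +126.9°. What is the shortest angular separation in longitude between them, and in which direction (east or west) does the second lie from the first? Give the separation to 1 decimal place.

109.7° west

Raw difference: 126.9 − -123.4 = 250.3°.
Normalise into (−180°, 180°]: 250.3° − 360° = -109.7°.
Negative ⇒ the second point lies to the west; separation 109.7°.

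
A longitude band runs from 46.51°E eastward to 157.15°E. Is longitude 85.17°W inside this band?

Band width going east from +46.51° to +157.15°: ((157.15 − 46.51) mod 360) = 110.64°.
Offset of -85.17° east of the west edge: ((-85.17 − 46.51) mod 360) = 228.32°.
228.32° > 110.64° ⇒ outside.

No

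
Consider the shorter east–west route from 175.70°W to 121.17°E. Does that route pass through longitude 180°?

Yes

Naïve |121.17 − -175.70| = 296.87° > 180°, so the shorter arc goes the other way round — across 180°.
Signed shortest Δλ = ((121.17 − -175.70 + 180) mod 360) − 180 = -63.13°.
Going west by 63.13° from -175.70° passes through 180° before reaching +121.17°.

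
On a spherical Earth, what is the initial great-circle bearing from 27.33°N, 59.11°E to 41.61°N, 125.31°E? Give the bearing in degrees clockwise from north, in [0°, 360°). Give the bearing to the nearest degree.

Δλ = 125.31 − 59.11 = 66.20°.
θ = atan2( sin Δλ · cos φ₂ , cos φ₁ · sin φ₂ − sin φ₁ · cos φ₂ · cos Δλ )
  = atan2(0.68410, 0.45141) = 56.581° → normalised to [0°, 360°): 56.581°.

57°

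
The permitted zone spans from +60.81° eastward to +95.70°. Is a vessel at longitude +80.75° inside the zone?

Yes

Band width going east from +60.81° to +95.70°: ((95.70 − 60.81) mod 360) = 34.89°.
Offset of +80.75° east of the west edge: ((80.75 − 60.81) mod 360) = 19.94°.
19.94° ≤ 34.89° ⇒ inside.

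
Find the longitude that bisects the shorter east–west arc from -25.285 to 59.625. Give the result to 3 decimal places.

Signed shortest Δλ from -25.285° to +59.625° is +84.910°.
Midpoint longitude = -25.285° + (+84.910°)/2 = -25.285° + 42.455° = +17.170°.

+17.170°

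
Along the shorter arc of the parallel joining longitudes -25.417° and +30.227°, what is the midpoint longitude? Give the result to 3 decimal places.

+2.405°

Signed shortest Δλ from -25.417° to +30.227° is +55.644°.
Midpoint longitude = -25.417° + (+55.644°)/2 = -25.417° + 27.822° = +2.405°.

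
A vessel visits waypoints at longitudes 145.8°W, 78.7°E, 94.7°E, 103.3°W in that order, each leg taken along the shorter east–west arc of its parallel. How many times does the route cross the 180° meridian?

2

Leg 1: -145.8° → +78.7°, shortest Δλ = -135.5° (west) — crosses 180°.
Leg 2: +78.7° → +94.7°, shortest Δλ = 16.0° (east) — does not cross 180°.
Leg 3: +94.7° → -103.3°, shortest Δλ = 162.0° (east) — crosses 180°.
Total crossings: 2.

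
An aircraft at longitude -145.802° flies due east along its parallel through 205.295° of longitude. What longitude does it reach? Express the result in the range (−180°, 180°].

Start at -145.802°; shift +205.295° → +59.493°.
+59.493° already lies in (−180°, 180°].

+59.493°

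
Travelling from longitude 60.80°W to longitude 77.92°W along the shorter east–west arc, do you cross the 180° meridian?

No

Signed shortest Δλ = ((-77.92 − -60.80 + 180) mod 360) − 180 = -17.12°.
Going west by 17.12° from -60.80° reaches -77.92° without touching 180°.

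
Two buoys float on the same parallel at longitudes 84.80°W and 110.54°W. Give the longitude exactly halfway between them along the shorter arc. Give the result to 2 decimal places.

97.67°W

Signed shortest Δλ from -84.80° to -110.54° is -25.74°.
Midpoint longitude = -84.80° + (-25.74°)/2 = -84.80° − 12.87° = -97.67°.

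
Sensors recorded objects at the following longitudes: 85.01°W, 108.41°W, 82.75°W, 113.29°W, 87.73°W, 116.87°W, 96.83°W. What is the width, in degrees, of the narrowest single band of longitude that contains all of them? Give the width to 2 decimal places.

Sort the longitudes: -116.87°, -113.29°, -108.41°, -96.83°, -87.73°, -85.01°, -82.75°.
Eastward gaps between consecutive values (wrapping around): 3.58°, 4.88°, 11.58°, 9.10°, 2.72°, 2.26°, 325.88°.
Largest gap = 325.88° ⇒ minimal covering band is its complement: 360° − 325.88° = 34.12°.
Band runs from -116.87° eastward to -82.75°.

34.12°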